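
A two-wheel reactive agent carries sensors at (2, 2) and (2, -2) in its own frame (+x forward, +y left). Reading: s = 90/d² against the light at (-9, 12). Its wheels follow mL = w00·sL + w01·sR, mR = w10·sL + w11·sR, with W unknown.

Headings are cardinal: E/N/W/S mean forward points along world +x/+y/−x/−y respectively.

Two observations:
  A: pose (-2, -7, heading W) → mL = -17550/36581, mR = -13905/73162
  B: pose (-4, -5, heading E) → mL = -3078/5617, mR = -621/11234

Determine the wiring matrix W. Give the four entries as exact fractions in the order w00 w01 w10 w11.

obs A: pose=(-2,-7,W) → sL=45/233, sR=45/157, mL=-17550/36581, mR=-13905/73162
obs B: pose=(-4,-5,E) → sL=45/137, sR=9/41, mL=-3078/5617, mR=-621/11234
sensor matrix S = [[45/233, 45/157], [45/137, 9/41]]; det S = -10633680/205475477
solve [mL_A; mL_B] = S·[w00; w01] and [mR_A; mR_B] = S·[w10; w11]:
  w00 = -1, w01 = -1, w10 = 1/2, w11 = -1

-1 -1 1/2 -1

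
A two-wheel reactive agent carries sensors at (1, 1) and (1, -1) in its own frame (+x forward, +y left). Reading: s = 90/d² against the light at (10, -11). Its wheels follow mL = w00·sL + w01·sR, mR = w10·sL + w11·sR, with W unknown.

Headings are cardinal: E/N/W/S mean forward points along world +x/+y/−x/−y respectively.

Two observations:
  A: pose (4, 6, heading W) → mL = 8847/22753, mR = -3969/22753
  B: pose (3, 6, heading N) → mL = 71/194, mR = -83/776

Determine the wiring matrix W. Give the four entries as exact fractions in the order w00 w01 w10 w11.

obs A: pose=(4,6,W) → sL=18/61, sR=90/373, mL=8847/22753, mR=-3969/22753
obs B: pose=(3,6,N) → sL=45/194, sR=1/4, mL=71/194, mR=-83/776
sensor matrix S = [[18/61, 90/373], [45/194, 1/4]]; det S = 78579/4414082
solve [mL_A; mL_B] = S·[w00; w01] and [mR_A; mR_B] = S·[w10; w11]:
  w00 = 1/2, w01 = 1, w10 = -1, w11 = 1/2

1/2 1 -1 1/2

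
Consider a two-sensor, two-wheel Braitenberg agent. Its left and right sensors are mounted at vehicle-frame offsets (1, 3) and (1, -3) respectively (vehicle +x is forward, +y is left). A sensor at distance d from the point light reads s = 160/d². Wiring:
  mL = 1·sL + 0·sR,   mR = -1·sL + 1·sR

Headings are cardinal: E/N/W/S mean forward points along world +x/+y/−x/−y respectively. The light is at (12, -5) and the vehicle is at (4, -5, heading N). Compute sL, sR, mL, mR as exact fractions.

80/61 80/13 80/61 3840/793

left sensor world pos  = (1, -4); dL² = 122
right sensor world pos = (7, -4); dR² = 26
sL = 160/122 = 80/61
sR = 160/26 = 80/13
mL = 1·sL + 0·sR = 80/61
mR = -1·sL + 1·sR = 3840/793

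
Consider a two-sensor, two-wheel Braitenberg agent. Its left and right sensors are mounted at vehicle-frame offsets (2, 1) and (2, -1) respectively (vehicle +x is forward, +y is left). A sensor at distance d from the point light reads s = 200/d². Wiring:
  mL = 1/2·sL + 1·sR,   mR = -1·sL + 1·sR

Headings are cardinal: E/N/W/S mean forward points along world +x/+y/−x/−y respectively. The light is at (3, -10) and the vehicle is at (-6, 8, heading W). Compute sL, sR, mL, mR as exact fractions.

20/41 100/241 6510/9881 -720/9881

left sensor world pos  = (-8, 7); dL² = 410
right sensor world pos = (-8, 9); dR² = 482
sL = 200/410 = 20/41
sR = 200/482 = 100/241
mL = 1/2·sL + 1·sR = 6510/9881
mR = -1·sL + 1·sR = -720/9881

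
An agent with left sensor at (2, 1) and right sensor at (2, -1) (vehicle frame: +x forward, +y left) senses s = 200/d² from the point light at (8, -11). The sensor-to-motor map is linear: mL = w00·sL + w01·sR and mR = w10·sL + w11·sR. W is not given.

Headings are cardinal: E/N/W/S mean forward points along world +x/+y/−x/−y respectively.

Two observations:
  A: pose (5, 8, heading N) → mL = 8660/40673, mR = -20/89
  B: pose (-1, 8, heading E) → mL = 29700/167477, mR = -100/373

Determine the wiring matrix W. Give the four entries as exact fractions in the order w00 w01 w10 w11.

obs A: pose=(5,8,N) → sL=200/457, sR=40/89, mL=8660/40673, mR=-20/89
obs B: pose=(-1,8,E) → sL=200/449, sR=200/373, mL=29700/167477, mR=-100/373
sensor matrix S = [[200/457, 40/89], [200/449, 200/373]]; det S = 234752000/6811792021
solve [mL_A; mL_B] = S·[w00; w01] and [mR_A; mR_B] = S·[w10; w11]:
  w00 = 1, w01 = -1/2, w10 = 0, w11 = -1/2

1 -1/2 0 -1/2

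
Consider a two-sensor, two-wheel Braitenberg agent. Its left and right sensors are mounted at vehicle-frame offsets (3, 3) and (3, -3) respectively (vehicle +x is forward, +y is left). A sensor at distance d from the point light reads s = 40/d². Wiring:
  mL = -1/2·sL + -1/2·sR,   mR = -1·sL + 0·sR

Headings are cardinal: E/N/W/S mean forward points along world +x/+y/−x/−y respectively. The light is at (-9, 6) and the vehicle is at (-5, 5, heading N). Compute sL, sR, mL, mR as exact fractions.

8 40/53 -232/53 -8

left sensor world pos  = (-8, 8); dL² = 5
right sensor world pos = (-2, 8); dR² = 53
sL = 40/5 = 8
sR = 40/53 = 40/53
mL = -1/2·sL + -1/2·sR = -232/53
mR = -1·sL + 0·sR = -8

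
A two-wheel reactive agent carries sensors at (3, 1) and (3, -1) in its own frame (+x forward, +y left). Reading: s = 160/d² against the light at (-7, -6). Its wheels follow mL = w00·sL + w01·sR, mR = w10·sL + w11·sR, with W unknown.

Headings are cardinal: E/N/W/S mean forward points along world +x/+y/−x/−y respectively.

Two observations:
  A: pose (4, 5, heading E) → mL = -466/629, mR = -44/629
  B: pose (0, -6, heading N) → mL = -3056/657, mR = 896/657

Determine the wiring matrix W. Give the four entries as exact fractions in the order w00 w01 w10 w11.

obs A: pose=(4,5,E) → sL=8/17, sR=20/37, mL=-466/629, mR=-44/629
obs B: pose=(0,-6,N) → sL=32/9, sR=160/73, mL=-3056/657, mR=896/657
sensor matrix S = [[8/17, 20/37], [32/9, 160/73]]; det S = -368000/413253
solve [mL_A; mL_B] = S·[w00; w01] and [mR_A; mR_B] = S·[w10; w11]:
  w00 = -1, w01 = -1/2, w10 = 1, w11 = -1

-1 -1/2 1 -1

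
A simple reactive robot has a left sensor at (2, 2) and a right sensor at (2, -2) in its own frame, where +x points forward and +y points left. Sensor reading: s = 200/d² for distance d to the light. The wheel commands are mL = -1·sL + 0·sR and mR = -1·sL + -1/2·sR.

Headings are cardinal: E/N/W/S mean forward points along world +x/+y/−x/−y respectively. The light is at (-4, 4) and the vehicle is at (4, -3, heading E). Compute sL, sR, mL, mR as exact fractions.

left sensor world pos  = (6, -1); dL² = 125
right sensor world pos = (6, -5); dR² = 181
sL = 200/125 = 8/5
sR = 200/181 = 200/181
mL = -1·sL + 0·sR = -8/5
mR = -1·sL + -1/2·sR = -1948/905

8/5 200/181 -8/5 -1948/905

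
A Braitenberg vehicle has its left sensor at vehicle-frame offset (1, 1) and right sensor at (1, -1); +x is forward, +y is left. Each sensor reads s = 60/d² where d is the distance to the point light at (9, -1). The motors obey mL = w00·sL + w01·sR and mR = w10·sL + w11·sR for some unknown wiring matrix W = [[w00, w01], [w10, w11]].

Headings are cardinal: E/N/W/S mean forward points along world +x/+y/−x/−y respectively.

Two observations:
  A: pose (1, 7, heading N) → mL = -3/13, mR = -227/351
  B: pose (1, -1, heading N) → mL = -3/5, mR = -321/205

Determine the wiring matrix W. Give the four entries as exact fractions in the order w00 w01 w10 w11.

0 -1/2 -1/2 -1

obs A: pose=(1,7,N) → sL=10/27, sR=6/13, mL=-3/13, mR=-227/351
obs B: pose=(1,-1,N) → sL=30/41, sR=6/5, mL=-3/5, mR=-321/205
sensor matrix S = [[10/27, 6/13], [30/41, 6/5]]; det S = 512/4797
solve [mL_A; mL_B] = S·[w00; w01] and [mR_A; mR_B] = S·[w10; w11]:
  w00 = 0, w01 = -1/2, w10 = -1/2, w11 = -1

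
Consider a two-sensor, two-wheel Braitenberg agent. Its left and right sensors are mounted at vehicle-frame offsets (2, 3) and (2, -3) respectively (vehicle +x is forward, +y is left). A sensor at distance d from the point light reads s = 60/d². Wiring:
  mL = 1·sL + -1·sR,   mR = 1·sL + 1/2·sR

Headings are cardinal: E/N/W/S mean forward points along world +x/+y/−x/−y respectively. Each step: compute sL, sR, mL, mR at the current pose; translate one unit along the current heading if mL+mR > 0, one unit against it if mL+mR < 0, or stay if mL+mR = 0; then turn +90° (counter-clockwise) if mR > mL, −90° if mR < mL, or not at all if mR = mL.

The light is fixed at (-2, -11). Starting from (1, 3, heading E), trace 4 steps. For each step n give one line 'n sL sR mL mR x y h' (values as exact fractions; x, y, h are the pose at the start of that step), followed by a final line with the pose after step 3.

0 30/157 30/73 -2520/11461 4545/11461 1 3 E
1 60/257 12/61 576/15677 5202/15677 2 3 N
2 15/37 15/82 675/3034 3015/6068 2 4 W
3 12/41 60/169 -432/6929 3258/6929 1 4 S
final 1 3 E

n=0: pose=(1,3,E); sL=30/157, sR=30/73; mL=-2520/11461, mR=4545/11461; mL+mR=2025/11461 → advance +1; mR−mL=45/73 → turn +1·90°
n=1: pose=(2,3,N); sL=60/257, sR=12/61; mL=576/15677, mR=5202/15677; mL+mR=5778/15677 → advance +1; mR−mL=18/61 → turn +1·90°
n=2: pose=(2,4,W); sL=15/37, sR=15/82; mL=675/3034, mR=3015/6068; mL+mR=4365/6068 → advance +1; mR−mL=45/164 → turn +1·90°
n=3: pose=(1,4,S); sL=12/41, sR=60/169; mL=-432/6929, mR=3258/6929; mL+mR=2826/6929 → advance +1; mR−mL=90/169 → turn +1·90°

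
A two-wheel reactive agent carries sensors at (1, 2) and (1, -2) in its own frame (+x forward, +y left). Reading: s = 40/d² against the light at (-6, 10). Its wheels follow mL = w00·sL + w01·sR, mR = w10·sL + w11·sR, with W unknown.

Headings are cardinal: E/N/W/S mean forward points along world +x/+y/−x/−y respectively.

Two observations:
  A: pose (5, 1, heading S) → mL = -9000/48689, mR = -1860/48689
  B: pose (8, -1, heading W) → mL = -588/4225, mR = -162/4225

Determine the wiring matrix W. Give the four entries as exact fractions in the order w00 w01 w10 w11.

-1/2 -1/2 -1 1/2

obs A: pose=(5,1,S) → sL=40/269, sR=40/181, mL=-9000/48689, mR=-1860/48689
obs B: pose=(8,-1,W) → sL=20/169, sR=4/25, mL=-588/4225, mR=-162/4225
sensor matrix S = [[40/269, 40/181], [20/169, 4/25]]; det S = -97152/41142205
solve [mL_A; mL_B] = S·[w00; w01] and [mR_A; mR_B] = S·[w10; w11]:
  w00 = -1/2, w01 = -1/2, w10 = -1, w11 = 1/2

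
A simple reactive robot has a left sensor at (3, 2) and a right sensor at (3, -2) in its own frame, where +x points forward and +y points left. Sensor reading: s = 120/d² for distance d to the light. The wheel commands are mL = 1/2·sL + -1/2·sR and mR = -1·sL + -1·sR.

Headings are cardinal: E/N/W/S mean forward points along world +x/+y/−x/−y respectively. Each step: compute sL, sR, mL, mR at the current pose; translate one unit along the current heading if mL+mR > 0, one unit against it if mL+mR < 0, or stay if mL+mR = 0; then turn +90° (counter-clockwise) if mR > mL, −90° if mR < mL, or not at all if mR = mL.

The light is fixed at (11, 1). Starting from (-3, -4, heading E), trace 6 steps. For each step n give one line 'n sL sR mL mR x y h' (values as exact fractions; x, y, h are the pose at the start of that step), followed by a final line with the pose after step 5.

n=0: pose=(-3,-4,E); sL=12/13, sR=12/17; mL=24/221, mR=-360/221; mL+mR=-336/221 → advance -1; mR−mL=-384/221 → turn -1·90°
n=1: pose=(-4,-4,S); sL=120/233, sR=120/353; mL=7200/82249, mR=-70320/82249; mL+mR=-63120/82249 → advance -1; mR−mL=-77520/82249 → turn -1·90°
n=2: pose=(-4,-3,W); sL=1/3, sR=15/41; mL=-2/123, mR=-86/123; mL+mR=-88/123 → advance -1; mR−mL=-28/41 → turn -1·90°
n=3: pose=(-3,-3,N); sL=120/257, sR=24/29; mL=-1344/7453, mR=-9648/7453; mL+mR=-10992/7453 → advance -1; mR−mL=-8304/7453 → turn -1·90°
n=4: pose=(-3,-4,E); sL=12/13, sR=12/17; mL=24/221, mR=-360/221; mL+mR=-336/221 → advance -1; mR−mL=-384/221 → turn -1·90°
n=5: pose=(-4,-4,S); sL=120/233, sR=120/353; mL=7200/82249, mR=-70320/82249; mL+mR=-63120/82249 → advance -1; mR−mL=-77520/82249 → turn -1·90°

0 12/13 12/17 24/221 -360/221 -3 -4 E
1 120/233 120/353 7200/82249 -70320/82249 -4 -4 S
2 1/3 15/41 -2/123 -86/123 -4 -3 W
3 120/257 24/29 -1344/7453 -9648/7453 -3 -3 N
4 12/13 12/17 24/221 -360/221 -3 -4 E
5 120/233 120/353 7200/82249 -70320/82249 -4 -4 S
final -4 -3 W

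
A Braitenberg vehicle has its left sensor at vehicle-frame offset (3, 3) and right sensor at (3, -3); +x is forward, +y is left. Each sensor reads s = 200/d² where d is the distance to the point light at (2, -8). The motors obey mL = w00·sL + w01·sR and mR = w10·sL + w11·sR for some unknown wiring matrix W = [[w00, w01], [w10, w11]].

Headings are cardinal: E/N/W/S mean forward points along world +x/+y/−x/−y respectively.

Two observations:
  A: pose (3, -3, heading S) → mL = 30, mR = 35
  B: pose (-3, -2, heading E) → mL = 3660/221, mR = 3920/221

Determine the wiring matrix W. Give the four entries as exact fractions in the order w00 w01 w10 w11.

obs A: pose=(3,-3,S) → sL=10, sR=25, mL=30, mR=35
obs B: pose=(-3,-2,E) → sL=40/17, sR=200/13, mL=3660/221, mR=3920/221
sensor matrix S = [[10, 25], [40/17, 200/13]]; det S = 21000/221
solve [mL_A; mL_B] = S·[w00; w01] and [mR_A; mR_B] = S·[w10; w11]:
  w00 = 1/2, w01 = 1, w10 = 1, w11 = 1

1/2 1 1 1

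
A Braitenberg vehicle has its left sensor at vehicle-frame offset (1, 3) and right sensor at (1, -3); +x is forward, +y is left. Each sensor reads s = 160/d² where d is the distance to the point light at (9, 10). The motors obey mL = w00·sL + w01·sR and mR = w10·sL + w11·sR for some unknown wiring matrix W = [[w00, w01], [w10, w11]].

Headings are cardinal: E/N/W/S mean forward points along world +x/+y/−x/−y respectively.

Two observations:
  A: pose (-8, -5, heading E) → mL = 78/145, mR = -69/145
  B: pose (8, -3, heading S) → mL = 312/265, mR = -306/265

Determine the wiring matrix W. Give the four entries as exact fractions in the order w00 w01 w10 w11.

obs A: pose=(-8,-5,E) → sL=2/5, sR=8/29, mL=78/145, mR=-69/145
obs B: pose=(8,-3,S) → sL=4/5, sR=40/53, mL=312/265, mR=-306/265
sensor matrix S = [[2/5, 8/29], [4/5, 40/53]]; det S = 624/7685
solve [mL_A; mL_B] = S·[w00; w01] and [mR_A; mR_B] = S·[w10; w11]:
  w00 = 1, w01 = 1/2, w10 = -1/2, w11 = -1

1 1/2 -1/2 -1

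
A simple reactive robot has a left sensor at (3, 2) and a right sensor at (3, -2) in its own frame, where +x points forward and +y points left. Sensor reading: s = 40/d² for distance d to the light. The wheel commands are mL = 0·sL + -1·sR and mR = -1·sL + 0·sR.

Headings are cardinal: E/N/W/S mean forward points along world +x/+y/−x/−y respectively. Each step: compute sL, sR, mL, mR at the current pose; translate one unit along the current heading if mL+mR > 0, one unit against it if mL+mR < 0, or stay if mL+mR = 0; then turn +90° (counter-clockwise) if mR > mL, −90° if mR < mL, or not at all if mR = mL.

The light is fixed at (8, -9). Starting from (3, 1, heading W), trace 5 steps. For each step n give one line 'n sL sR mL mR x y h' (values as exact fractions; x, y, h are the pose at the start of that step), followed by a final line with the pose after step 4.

n=0: pose=(3,1,W); sL=5/16, sR=5/26; mL=-5/26, mR=-5/16; mL+mR=-105/208 → advance -1; mR−mL=-25/208 → turn -1·90°
n=1: pose=(4,1,N); sL=8/41, sR=40/173; mL=-40/173, mR=-8/41; mL+mR=-3024/7093 → advance -1; mR−mL=256/7093 → turn +1·90°
n=2: pose=(4,0,W); sL=20/49, sR=4/17; mL=-4/17, mR=-20/49; mL+mR=-536/833 → advance -1; mR−mL=-144/833 → turn -1·90°
n=3: pose=(5,0,N); sL=40/169, sR=8/29; mL=-8/29, mR=-40/169; mL+mR=-2512/4901 → advance -1; mR−mL=192/4901 → turn +1·90°
n=4: pose=(5,-1,W); sL=5/9, sR=5/17; mL=-5/17, mR=-5/9; mL+mR=-130/153 → advance -1; mR−mL=-40/153 → turn -1·90°

0 5/16 5/26 -5/26 -5/16 3 1 W
1 8/41 40/173 -40/173 -8/41 4 1 N
2 20/49 4/17 -4/17 -20/49 4 0 W
3 40/169 8/29 -8/29 -40/169 5 0 N
4 5/9 5/17 -5/17 -5/9 5 -1 W
final 6 -1 N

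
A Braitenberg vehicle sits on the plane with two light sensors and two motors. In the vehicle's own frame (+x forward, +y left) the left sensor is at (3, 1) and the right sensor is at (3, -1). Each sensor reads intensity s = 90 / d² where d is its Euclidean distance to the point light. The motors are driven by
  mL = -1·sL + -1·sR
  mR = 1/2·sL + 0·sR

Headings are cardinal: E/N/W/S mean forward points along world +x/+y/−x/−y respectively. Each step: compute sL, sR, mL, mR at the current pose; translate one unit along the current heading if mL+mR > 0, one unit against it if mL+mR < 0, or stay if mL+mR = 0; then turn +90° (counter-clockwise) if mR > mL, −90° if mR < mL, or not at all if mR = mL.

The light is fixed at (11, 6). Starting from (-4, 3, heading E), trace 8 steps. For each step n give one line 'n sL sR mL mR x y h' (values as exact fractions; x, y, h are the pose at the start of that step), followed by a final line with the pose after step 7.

n=0: pose=(-4,3,E); sL=45/74, sR=9/16; mL=-693/592, mR=45/148; mL+mR=-513/592 → advance -1; mR−mL=873/592 → turn +1·90°
n=1: pose=(-5,3,N); sL=90/289, sR=2/5; mL=-1028/1445, mR=45/289; mL+mR=-803/1445 → advance -1; mR−mL=1253/1445 → turn +1·90°
n=2: pose=(-5,2,W); sL=45/193, sR=9/37; mL=-3402/7141, mR=45/386; mL+mR=-5139/14282 → advance -1; mR−mL=8469/14282 → turn +1·90°
n=3: pose=(-4,2,S); sL=18/49, sR=18/61; mL=-1980/2989, mR=9/49; mL+mR=-1431/2989 → advance -1; mR−mL=2529/2989 → turn +1·90°
n=4: pose=(-4,3,E); sL=45/74, sR=9/16; mL=-693/592, mR=45/148; mL+mR=-513/592 → advance -1; mR−mL=873/592 → turn +1·90°
n=5: pose=(-5,3,N); sL=90/289, sR=2/5; mL=-1028/1445, mR=45/289; mL+mR=-803/1445 → advance -1; mR−mL=1253/1445 → turn +1·90°
n=6: pose=(-5,2,W); sL=45/193, sR=9/37; mL=-3402/7141, mR=45/386; mL+mR=-5139/14282 → advance -1; mR−mL=8469/14282 → turn +1·90°
n=7: pose=(-4,2,S); sL=18/49, sR=18/61; mL=-1980/2989, mR=9/49; mL+mR=-1431/2989 → advance -1; mR−mL=2529/2989 → turn +1·90°

0 45/74 9/16 -693/592 45/148 -4 3 E
1 90/289 2/5 -1028/1445 45/289 -5 3 N
2 45/193 9/37 -3402/7141 45/386 -5 2 W
3 18/49 18/61 -1980/2989 9/49 -4 2 S
4 45/74 9/16 -693/592 45/148 -4 3 E
5 90/289 2/5 -1028/1445 45/289 -5 3 N
6 45/193 9/37 -3402/7141 45/386 -5 2 W
7 18/49 18/61 -1980/2989 9/49 -4 2 S
final -4 3 E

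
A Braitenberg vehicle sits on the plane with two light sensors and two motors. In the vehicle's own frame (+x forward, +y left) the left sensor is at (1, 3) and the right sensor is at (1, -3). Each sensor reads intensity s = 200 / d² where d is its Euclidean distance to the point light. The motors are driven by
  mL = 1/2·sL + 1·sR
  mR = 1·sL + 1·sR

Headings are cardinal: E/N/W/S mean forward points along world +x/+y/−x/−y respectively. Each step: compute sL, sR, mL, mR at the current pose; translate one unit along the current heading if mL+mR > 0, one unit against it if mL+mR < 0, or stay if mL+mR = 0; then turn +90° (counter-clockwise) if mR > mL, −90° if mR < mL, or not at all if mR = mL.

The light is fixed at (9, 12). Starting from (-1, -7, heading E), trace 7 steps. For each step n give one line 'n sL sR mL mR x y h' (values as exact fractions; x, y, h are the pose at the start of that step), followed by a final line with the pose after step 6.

0 200/337 40/113 24780/38081 36080/38081 -1 -7 E
1 50/117 5/9 10/13 115/117 0 -7 N
2 200/541 8/13 5628/7033 6928/7033 0 -6 W
3 20/41 20/53 1350/2173 1880/2173 -1 -6 S
4 200/337 40/113 24780/38081 36080/38081 -1 -7 E
5 50/117 5/9 10/13 115/117 0 -7 N
6 200/541 8/13 5628/7033 6928/7033 0 -6 W
final -1 -6 S

n=0: pose=(-1,-7,E); sL=200/337, sR=40/113; mL=24780/38081, mR=36080/38081; mL+mR=60860/38081 → advance +1; mR−mL=100/337 → turn +1·90°
n=1: pose=(0,-7,N); sL=50/117, sR=5/9; mL=10/13, mR=115/117; mL+mR=205/117 → advance +1; mR−mL=25/117 → turn +1·90°
n=2: pose=(0,-6,W); sL=200/541, sR=8/13; mL=5628/7033, mR=6928/7033; mL+mR=12556/7033 → advance +1; mR−mL=100/541 → turn +1·90°
n=3: pose=(-1,-6,S); sL=20/41, sR=20/53; mL=1350/2173, mR=1880/2173; mL+mR=3230/2173 → advance +1; mR−mL=10/41 → turn +1·90°
n=4: pose=(-1,-7,E); sL=200/337, sR=40/113; mL=24780/38081, mR=36080/38081; mL+mR=60860/38081 → advance +1; mR−mL=100/337 → turn +1·90°
n=5: pose=(0,-7,N); sL=50/117, sR=5/9; mL=10/13, mR=115/117; mL+mR=205/117 → advance +1; mR−mL=25/117 → turn +1·90°
n=6: pose=(0,-6,W); sL=200/541, sR=8/13; mL=5628/7033, mR=6928/7033; mL+mR=12556/7033 → advance +1; mR−mL=100/541 → turn +1·90°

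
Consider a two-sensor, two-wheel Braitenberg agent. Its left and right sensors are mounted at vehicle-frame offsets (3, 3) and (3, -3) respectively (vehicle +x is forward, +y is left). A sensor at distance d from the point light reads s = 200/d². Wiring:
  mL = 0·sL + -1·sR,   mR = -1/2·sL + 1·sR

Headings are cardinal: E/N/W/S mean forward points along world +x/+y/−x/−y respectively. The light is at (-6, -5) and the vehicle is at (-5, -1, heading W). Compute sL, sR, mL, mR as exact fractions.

left sensor world pos  = (-8, -4); dL² = 5
right sensor world pos = (-8, 2); dR² = 53
sL = 200/5 = 40
sR = 200/53 = 200/53
mL = 0·sL + -1·sR = -200/53
mR = -1/2·sL + 1·sR = -860/53

40 200/53 -200/53 -860/53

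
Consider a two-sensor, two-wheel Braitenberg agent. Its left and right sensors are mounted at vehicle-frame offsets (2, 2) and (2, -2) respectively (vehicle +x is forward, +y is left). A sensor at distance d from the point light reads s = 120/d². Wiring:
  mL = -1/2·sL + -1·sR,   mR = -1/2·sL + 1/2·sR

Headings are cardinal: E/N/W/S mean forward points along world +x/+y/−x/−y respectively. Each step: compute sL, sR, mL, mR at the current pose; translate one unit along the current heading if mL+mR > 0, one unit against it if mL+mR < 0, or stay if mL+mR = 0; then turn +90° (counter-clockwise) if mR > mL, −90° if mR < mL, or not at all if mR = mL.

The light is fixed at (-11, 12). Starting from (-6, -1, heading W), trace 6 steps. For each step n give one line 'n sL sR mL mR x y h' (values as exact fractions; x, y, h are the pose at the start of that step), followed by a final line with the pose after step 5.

n=0: pose=(-6,-1,W); sL=20/39, sR=12/13; mL=-46/39, mR=8/39; mL+mR=-38/39 → advance -1; mR−mL=18/13 → turn +1·90°
n=1: pose=(-5,-1,S); sL=120/289, sR=120/241; mL=-49140/69649, mR=2880/69649; mL+mR=-46260/69649 → advance -1; mR−mL=180/241 → turn +1·90°
n=2: pose=(-5,0,E); sL=30/41, sR=6/13; mL=-441/533, mR=-72/533; mL+mR=-513/533 → advance -1; mR−mL=9/13 → turn +1·90°
n=3: pose=(-6,0,N); sL=120/109, sR=120/149; mL=-22020/16241, mR=-2400/16241; mL+mR=-24420/16241 → advance -1; mR−mL=180/149 → turn +1·90°
n=4: pose=(-6,-1,W); sL=20/39, sR=12/13; mL=-46/39, mR=8/39; mL+mR=-38/39 → advance -1; mR−mL=18/13 → turn +1·90°
n=5: pose=(-5,-1,S); sL=120/289, sR=120/241; mL=-49140/69649, mR=2880/69649; mL+mR=-46260/69649 → advance -1; mR−mL=180/241 → turn +1·90°

0 20/39 12/13 -46/39 8/39 -6 -1 W
1 120/289 120/241 -49140/69649 2880/69649 -5 -1 S
2 30/41 6/13 -441/533 -72/533 -5 0 E
3 120/109 120/149 -22020/16241 -2400/16241 -6 0 N
4 20/39 12/13 -46/39 8/39 -6 -1 W
5 120/289 120/241 -49140/69649 2880/69649 -5 -1 S
final -5 0 E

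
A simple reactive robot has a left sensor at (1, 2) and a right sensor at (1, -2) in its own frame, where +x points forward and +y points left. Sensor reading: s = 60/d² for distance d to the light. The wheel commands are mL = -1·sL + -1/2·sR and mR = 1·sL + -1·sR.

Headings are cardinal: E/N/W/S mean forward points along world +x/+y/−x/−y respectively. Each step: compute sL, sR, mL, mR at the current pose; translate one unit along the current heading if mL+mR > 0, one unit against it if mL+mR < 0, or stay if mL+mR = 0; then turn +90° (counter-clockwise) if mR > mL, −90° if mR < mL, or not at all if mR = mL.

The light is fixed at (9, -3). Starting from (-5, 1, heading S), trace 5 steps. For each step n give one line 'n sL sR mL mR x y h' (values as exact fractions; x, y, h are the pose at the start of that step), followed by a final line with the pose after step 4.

0 20/51 12/53 -1366/2703 448/2703 -5 1 S
1 30/109 30/89 -4305/9701 -600/9701 -5 2 E
2 12/65 12/41 -882/2665 -288/2665 -6 2 N
3 3/13 15/73 -633/1898 24/949 -6 1 W
4 20/51 12/53 -1366/2703 448/2703 -5 1 S
final -5 2 E

n=0: pose=(-5,1,S); sL=20/51, sR=12/53; mL=-1366/2703, mR=448/2703; mL+mR=-18/53 → advance -1; mR−mL=1814/2703 → turn +1·90°
n=1: pose=(-5,2,E); sL=30/109, sR=30/89; mL=-4305/9701, mR=-600/9701; mL+mR=-45/89 → advance -1; mR−mL=3705/9701 → turn +1·90°
n=2: pose=(-6,2,N); sL=12/65, sR=12/41; mL=-882/2665, mR=-288/2665; mL+mR=-18/41 → advance -1; mR−mL=594/2665 → turn +1·90°
n=3: pose=(-6,1,W); sL=3/13, sR=15/73; mL=-633/1898, mR=24/949; mL+mR=-45/146 → advance -1; mR−mL=681/1898 → turn +1·90°
n=4: pose=(-5,1,S); sL=20/51, sR=12/53; mL=-1366/2703, mR=448/2703; mL+mR=-18/53 → advance -1; mR−mL=1814/2703 → turn +1·90°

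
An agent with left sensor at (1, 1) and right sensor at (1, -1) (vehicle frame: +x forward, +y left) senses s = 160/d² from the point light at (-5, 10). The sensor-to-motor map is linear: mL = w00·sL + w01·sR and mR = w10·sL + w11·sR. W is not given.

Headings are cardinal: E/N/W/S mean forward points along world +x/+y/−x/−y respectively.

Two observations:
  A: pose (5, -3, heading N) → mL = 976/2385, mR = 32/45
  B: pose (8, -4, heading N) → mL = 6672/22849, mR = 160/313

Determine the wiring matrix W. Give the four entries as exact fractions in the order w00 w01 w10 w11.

obs A: pose=(5,-3,N) → sL=32/45, sR=32/53, mL=976/2385, mR=32/45
obs B: pose=(8,-4,N) → sL=160/313, sR=32/73, mL=6672/22849, mR=160/313
sensor matrix S = [[32/45, 32/53], [160/313, 32/73]]; det S = 167936/54494865
solve [mL_A; mL_B] = S·[w00; w01] and [mR_A; mR_B] = S·[w10; w11]:
  w00 = 1, w01 = -1/2, w10 = 1, w11 = 0

1 -1/2 1 0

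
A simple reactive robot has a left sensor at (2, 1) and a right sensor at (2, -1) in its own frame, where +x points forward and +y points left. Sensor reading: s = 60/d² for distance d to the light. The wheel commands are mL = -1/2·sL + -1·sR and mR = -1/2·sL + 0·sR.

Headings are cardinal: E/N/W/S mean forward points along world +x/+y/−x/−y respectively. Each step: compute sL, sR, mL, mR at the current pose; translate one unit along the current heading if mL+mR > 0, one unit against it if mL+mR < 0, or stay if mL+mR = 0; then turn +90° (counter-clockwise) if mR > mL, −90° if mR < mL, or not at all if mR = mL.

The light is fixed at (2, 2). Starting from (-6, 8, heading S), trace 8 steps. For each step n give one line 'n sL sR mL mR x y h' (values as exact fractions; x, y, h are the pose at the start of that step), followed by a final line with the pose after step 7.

n=0: pose=(-6,8,S); sL=12/13, sR=60/97; mL=-1362/1261, mR=-6/13; mL+mR=-1944/1261 → advance -1; mR−mL=60/97 → turn +1·90°
n=1: pose=(-6,9,E); sL=3/5, sR=5/6; mL=-17/15, mR=-3/10; mL+mR=-43/30 → advance -1; mR−mL=5/6 → turn +1·90°
n=2: pose=(-7,9,N); sL=60/181, sR=12/29; mL=-3042/5249, mR=-30/181; mL+mR=-3912/5249 → advance -1; mR−mL=12/29 → turn +1·90°
n=3: pose=(-7,8,W); sL=30/73, sR=6/17; mL=-693/1241, mR=-15/73; mL+mR=-948/1241 → advance -1; mR−mL=6/17 → turn +1·90°
n=4: pose=(-6,8,S); sL=12/13, sR=60/97; mL=-1362/1261, mR=-6/13; mL+mR=-1944/1261 → advance -1; mR−mL=60/97 → turn +1·90°
n=5: pose=(-6,9,E); sL=3/5, sR=5/6; mL=-17/15, mR=-3/10; mL+mR=-43/30 → advance -1; mR−mL=5/6 → turn +1·90°
n=6: pose=(-7,9,N); sL=60/181, sR=12/29; mL=-3042/5249, mR=-30/181; mL+mR=-3912/5249 → advance -1; mR−mL=12/29 → turn +1·90°
n=7: pose=(-7,8,W); sL=30/73, sR=6/17; mL=-693/1241, mR=-15/73; mL+mR=-948/1241 → advance -1; mR−mL=6/17 → turn +1·90°

0 12/13 60/97 -1362/1261 -6/13 -6 8 S
1 3/5 5/6 -17/15 -3/10 -6 9 E
2 60/181 12/29 -3042/5249 -30/181 -7 9 N
3 30/73 6/17 -693/1241 -15/73 -7 8 W
4 12/13 60/97 -1362/1261 -6/13 -6 8 S
5 3/5 5/6 -17/15 -3/10 -6 9 E
6 60/181 12/29 -3042/5249 -30/181 -7 9 N
7 30/73 6/17 -693/1241 -15/73 -7 8 W
final -6 8 S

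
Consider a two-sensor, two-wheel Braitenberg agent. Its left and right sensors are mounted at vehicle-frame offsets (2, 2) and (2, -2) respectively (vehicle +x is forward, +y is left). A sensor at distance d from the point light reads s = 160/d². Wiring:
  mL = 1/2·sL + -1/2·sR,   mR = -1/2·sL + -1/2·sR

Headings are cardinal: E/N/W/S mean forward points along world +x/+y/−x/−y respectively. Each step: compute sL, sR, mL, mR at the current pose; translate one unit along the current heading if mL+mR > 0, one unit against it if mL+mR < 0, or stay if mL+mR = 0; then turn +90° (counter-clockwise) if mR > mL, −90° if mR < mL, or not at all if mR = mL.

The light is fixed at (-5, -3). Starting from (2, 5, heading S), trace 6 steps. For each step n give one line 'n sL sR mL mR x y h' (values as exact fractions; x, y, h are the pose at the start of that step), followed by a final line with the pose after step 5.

0 160/117 160/61 -4480/7137 -14240/7137 2 5 S
1 80/37 80/73 1440/2701 -4400/2701 2 6 W
2 160/157 160/221 5120/34697 -30240/34697 3 6 N
3 4/5 20/17 -16/85 -84/85 3 5 E
4 160/117 160/61 -4480/7137 -14240/7137 2 5 S
5 80/37 80/73 1440/2701 -4400/2701 2 6 W
final 3 6 N

n=0: pose=(2,5,S); sL=160/117, sR=160/61; mL=-4480/7137, mR=-14240/7137; mL+mR=-160/61 → advance -1; mR−mL=-160/117 → turn -1·90°
n=1: pose=(2,6,W); sL=80/37, sR=80/73; mL=1440/2701, mR=-4400/2701; mL+mR=-80/73 → advance -1; mR−mL=-80/37 → turn -1·90°
n=2: pose=(3,6,N); sL=160/157, sR=160/221; mL=5120/34697, mR=-30240/34697; mL+mR=-160/221 → advance -1; mR−mL=-160/157 → turn -1·90°
n=3: pose=(3,5,E); sL=4/5, sR=20/17; mL=-16/85, mR=-84/85; mL+mR=-20/17 → advance -1; mR−mL=-4/5 → turn -1·90°
n=4: pose=(2,5,S); sL=160/117, sR=160/61; mL=-4480/7137, mR=-14240/7137; mL+mR=-160/61 → advance -1; mR−mL=-160/117 → turn -1·90°
n=5: pose=(2,6,W); sL=80/37, sR=80/73; mL=1440/2701, mR=-4400/2701; mL+mR=-80/73 → advance -1; mR−mL=-80/37 → turn -1·90°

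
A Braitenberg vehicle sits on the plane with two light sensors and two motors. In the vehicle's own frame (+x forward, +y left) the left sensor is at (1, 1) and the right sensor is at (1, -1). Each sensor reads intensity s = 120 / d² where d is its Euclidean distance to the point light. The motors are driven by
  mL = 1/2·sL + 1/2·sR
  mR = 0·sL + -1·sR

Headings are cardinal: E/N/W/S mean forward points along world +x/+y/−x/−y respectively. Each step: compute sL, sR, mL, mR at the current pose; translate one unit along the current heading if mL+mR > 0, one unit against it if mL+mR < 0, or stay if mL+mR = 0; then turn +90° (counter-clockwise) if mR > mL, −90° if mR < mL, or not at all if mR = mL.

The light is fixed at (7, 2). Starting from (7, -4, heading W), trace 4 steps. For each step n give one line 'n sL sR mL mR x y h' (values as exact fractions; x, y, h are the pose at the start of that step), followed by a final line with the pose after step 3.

n=0: pose=(7,-4,W); sL=12/5, sR=60/13; mL=228/65, mR=-60/13; mL+mR=-72/65 → advance -1; mR−mL=-528/65 → turn -1·90°
n=1: pose=(8,-4,N); sL=24/5, sR=120/29; mL=648/145, mR=-120/29; mL+mR=48/145 → advance +1; mR−mL=-1248/145 → turn -1·90°
n=2: pose=(8,-3,E); sL=6, sR=3; mL=9/2, mR=-3; mL+mR=3/2 → advance +1; mR−mL=-15/2 → turn -1·90°
n=3: pose=(9,-3,S); sL=8/3, sR=120/37; mL=328/111, mR=-120/37; mL+mR=-32/111 → advance -1; mR−mL=-688/111 → turn -1·90°

0 12/5 60/13 228/65 -60/13 7 -4 W
1 24/5 120/29 648/145 -120/29 8 -4 N
2 6 3 9/2 -3 8 -3 E
3 8/3 120/37 328/111 -120/37 9 -3 S
final 9 -2 W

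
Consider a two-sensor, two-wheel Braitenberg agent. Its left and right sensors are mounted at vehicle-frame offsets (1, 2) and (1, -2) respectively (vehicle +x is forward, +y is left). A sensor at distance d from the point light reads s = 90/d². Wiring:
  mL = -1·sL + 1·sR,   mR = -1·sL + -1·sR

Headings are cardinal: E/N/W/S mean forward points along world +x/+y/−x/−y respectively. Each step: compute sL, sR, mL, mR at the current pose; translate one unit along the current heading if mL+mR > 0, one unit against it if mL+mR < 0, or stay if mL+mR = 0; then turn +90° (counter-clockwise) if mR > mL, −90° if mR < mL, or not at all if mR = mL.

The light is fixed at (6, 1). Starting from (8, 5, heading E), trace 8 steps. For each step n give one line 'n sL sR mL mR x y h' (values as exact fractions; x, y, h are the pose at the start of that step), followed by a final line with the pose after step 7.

n=0: pose=(8,5,E); sL=2, sR=90/13; mL=64/13, mR=-116/13; mL+mR=-4 → advance -1; mR−mL=-180/13 → turn -1·90°
n=1: pose=(7,5,S); sL=5, sR=9; mL=4, mR=-14; mL+mR=-10 → advance -1; mR−mL=-18 → turn -1·90°
n=2: pose=(7,6,W); sL=10, sR=90/49; mL=-400/49, mR=-580/49; mL+mR=-20 → advance -1; mR−mL=-180/49 → turn -1·90°
n=3: pose=(8,6,N); sL=5/2, sR=45/26; mL=-10/13, mR=-55/13; mL+mR=-5 → advance -1; mR−mL=-45/13 → turn -1·90°
n=4: pose=(8,5,E); sL=2, sR=90/13; mL=64/13, mR=-116/13; mL+mR=-4 → advance -1; mR−mL=-180/13 → turn -1·90°
n=5: pose=(7,5,S); sL=5, sR=9; mL=4, mR=-14; mL+mR=-10 → advance -1; mR−mL=-18 → turn -1·90°
n=6: pose=(7,6,W); sL=10, sR=90/49; mL=-400/49, mR=-580/49; mL+mR=-20 → advance -1; mR−mL=-180/49 → turn -1·90°
n=7: pose=(8,6,N); sL=5/2, sR=45/26; mL=-10/13, mR=-55/13; mL+mR=-5 → advance -1; mR−mL=-45/13 → turn -1·90°

0 2 90/13 64/13 -116/13 8 5 E
1 5 9 4 -14 7 5 S
2 10 90/49 -400/49 -580/49 7 6 W
3 5/2 45/26 -10/13 -55/13 8 6 N
4 2 90/13 64/13 -116/13 8 5 E
5 5 9 4 -14 7 5 S
6 10 90/49 -400/49 -580/49 7 6 W
7 5/2 45/26 -10/13 -55/13 8 6 N
final 8 5 E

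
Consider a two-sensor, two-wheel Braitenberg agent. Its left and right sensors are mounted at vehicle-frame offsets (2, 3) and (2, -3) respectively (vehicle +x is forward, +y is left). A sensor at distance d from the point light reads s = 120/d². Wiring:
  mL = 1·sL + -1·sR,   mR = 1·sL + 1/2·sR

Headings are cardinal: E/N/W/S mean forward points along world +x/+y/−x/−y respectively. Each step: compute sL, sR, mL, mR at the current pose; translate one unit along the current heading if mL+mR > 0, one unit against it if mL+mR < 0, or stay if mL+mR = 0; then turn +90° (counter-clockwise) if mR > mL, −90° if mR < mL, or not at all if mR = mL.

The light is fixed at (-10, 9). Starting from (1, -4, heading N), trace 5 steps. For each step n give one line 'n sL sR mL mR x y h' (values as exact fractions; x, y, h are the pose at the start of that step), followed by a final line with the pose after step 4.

n=0: pose=(1,-4,N); sL=24/37, sR=120/317; mL=3168/11729, mR=9828/11729; mL+mR=12996/11729 → advance +1; mR−mL=180/317 → turn +1·90°
n=1: pose=(1,-3,W); sL=20/51, sR=20/27; mL=-160/459, mR=350/459; mL+mR=190/459 → advance +1; mR−mL=10/9 → turn +1·90°
n=2: pose=(0,-3,S); sL=24/73, sR=24/49; mL=-576/3577, mR=2052/3577; mL+mR=1476/3577 → advance +1; mR−mL=36/49 → turn +1·90°
n=3: pose=(0,-4,E); sL=30/61, sR=3/10; mL=117/610, mR=783/1220; mL+mR=1017/1220 → advance +1; mR−mL=9/20 → turn +1·90°
n=4: pose=(1,-4,N); sL=24/37, sR=120/317; mL=3168/11729, mR=9828/11729; mL+mR=12996/11729 → advance +1; mR−mL=180/317 → turn +1·90°

0 24/37 120/317 3168/11729 9828/11729 1 -4 N
1 20/51 20/27 -160/459 350/459 1 -3 W
2 24/73 24/49 -576/3577 2052/3577 0 -3 S
3 30/61 3/10 117/610 783/1220 0 -4 E
4 24/37 120/317 3168/11729 9828/11729 1 -4 N
final 1 -3 W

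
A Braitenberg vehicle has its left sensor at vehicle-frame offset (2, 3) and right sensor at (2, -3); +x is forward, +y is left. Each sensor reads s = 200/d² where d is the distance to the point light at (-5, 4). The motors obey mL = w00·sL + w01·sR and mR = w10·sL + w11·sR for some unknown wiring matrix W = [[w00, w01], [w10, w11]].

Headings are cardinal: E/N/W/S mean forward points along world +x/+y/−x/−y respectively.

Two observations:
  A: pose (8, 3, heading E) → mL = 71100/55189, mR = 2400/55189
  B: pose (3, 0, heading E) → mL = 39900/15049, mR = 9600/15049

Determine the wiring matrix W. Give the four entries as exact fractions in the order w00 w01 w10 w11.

obs A: pose=(8,3,E) → sL=200/229, sR=200/241, mL=71100/55189, mR=2400/55189
obs B: pose=(3,0,E) → sL=200/101, sR=200/149, mL=39900/15049, mR=9600/15049
sensor matrix S = [[200/229, 200/241], [200/101, 200/149]]; det S = -391200000/830539261
solve [mL_A; mL_B] = S·[w00; w01] and [mR_A; mR_B] = S·[w10; w11]:
  w00 = 1, w01 = 1/2, w10 = 1, w11 = -1

1 1/2 1 -1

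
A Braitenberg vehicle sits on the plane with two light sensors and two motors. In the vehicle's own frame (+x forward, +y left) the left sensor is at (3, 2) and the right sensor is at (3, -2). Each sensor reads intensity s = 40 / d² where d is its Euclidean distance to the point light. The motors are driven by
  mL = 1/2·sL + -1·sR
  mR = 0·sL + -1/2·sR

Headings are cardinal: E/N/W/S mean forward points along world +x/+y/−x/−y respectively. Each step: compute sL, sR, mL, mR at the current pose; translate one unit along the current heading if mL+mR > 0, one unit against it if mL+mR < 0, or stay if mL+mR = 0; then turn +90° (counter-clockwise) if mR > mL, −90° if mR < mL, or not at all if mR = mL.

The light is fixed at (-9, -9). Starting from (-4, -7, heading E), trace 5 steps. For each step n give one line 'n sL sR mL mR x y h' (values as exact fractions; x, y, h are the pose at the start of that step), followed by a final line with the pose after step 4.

0 1/2 5/8 -3/8 -5/16 -4 -7 E
1 40/29 40/61 60/1769 -20/61 -5 -7 N
2 20/29 4/5 -66/145 -2/5 -5 -8 E
3 40/17 40/41 140/697 -20/41 -6 -8 N
4 1 1 -1/2 -1/2 -6 -9 E
final -7 -9 E

n=0: pose=(-4,-7,E); sL=1/2, sR=5/8; mL=-3/8, mR=-5/16; mL+mR=-11/16 → advance -1; mR−mL=1/16 → turn +1·90°
n=1: pose=(-5,-7,N); sL=40/29, sR=40/61; mL=60/1769, mR=-20/61; mL+mR=-520/1769 → advance -1; mR−mL=-640/1769 → turn -1·90°
n=2: pose=(-5,-8,E); sL=20/29, sR=4/5; mL=-66/145, mR=-2/5; mL+mR=-124/145 → advance -1; mR−mL=8/145 → turn +1·90°
n=3: pose=(-6,-8,N); sL=40/17, sR=40/41; mL=140/697, mR=-20/41; mL+mR=-200/697 → advance -1; mR−mL=-480/697 → turn -1·90°
n=4: pose=(-6,-9,E); sL=1, sR=1; mL=-1/2, mR=-1/2; mL+mR=-1 → advance -1; mR−mL=0 → turn +0·90°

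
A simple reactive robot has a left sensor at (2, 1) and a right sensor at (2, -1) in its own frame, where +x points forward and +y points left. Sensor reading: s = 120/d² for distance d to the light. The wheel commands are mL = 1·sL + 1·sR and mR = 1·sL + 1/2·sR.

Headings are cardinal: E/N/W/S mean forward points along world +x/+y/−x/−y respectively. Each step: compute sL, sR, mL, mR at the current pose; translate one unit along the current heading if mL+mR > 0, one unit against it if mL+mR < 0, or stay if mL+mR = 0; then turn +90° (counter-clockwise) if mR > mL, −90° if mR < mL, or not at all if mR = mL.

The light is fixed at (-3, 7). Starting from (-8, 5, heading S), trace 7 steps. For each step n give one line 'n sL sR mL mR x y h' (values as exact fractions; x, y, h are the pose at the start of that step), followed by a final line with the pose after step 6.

0 15/4 30/13 315/52 255/52 -8 5 S
1 24/13 120/53 2832/689 2052/689 -8 4 W
2 12/5 60/13 456/65 306/65 -9 4 N
3 120/17 24/5 1008/85 804/85 -9 5 E
4 15/4 30/13 315/52 255/52 -8 5 S
5 24/13 120/53 2832/689 2052/689 -8 4 W
6 12/5 60/13 456/65 306/65 -9 4 N
final -9 5 E

n=0: pose=(-8,5,S); sL=15/4, sR=30/13; mL=315/52, mR=255/52; mL+mR=285/26 → advance +1; mR−mL=-15/13 → turn -1·90°
n=1: pose=(-8,4,W); sL=24/13, sR=120/53; mL=2832/689, mR=2052/689; mL+mR=4884/689 → advance +1; mR−mL=-60/53 → turn -1·90°
n=2: pose=(-9,4,N); sL=12/5, sR=60/13; mL=456/65, mR=306/65; mL+mR=762/65 → advance +1; mR−mL=-30/13 → turn -1·90°
n=3: pose=(-9,5,E); sL=120/17, sR=24/5; mL=1008/85, mR=804/85; mL+mR=1812/85 → advance +1; mR−mL=-12/5 → turn -1·90°
n=4: pose=(-8,5,S); sL=15/4, sR=30/13; mL=315/52, mR=255/52; mL+mR=285/26 → advance +1; mR−mL=-15/13 → turn -1·90°
n=5: pose=(-8,4,W); sL=24/13, sR=120/53; mL=2832/689, mR=2052/689; mL+mR=4884/689 → advance +1; mR−mL=-60/53 → turn -1·90°
n=6: pose=(-9,4,N); sL=12/5, sR=60/13; mL=456/65, mR=306/65; mL+mR=762/65 → advance +1; mR−mL=-30/13 → turn -1·90°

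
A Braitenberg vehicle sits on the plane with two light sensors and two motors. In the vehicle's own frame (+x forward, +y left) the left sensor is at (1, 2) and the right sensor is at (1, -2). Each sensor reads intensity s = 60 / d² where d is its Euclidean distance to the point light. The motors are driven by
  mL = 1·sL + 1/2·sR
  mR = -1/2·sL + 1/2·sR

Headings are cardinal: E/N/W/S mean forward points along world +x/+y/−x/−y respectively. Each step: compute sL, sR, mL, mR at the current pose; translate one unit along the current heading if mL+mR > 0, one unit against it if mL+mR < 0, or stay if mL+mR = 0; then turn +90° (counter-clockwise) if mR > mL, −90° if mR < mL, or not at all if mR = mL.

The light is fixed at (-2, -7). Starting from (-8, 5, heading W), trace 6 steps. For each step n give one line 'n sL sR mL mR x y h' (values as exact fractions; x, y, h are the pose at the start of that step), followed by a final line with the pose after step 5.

0 60/149 12/49 3834/7301 -576/7301 -8 5 W
1 6/25 30/97 957/2425 84/2425 -9 5 N
2 20/87 60/157 5750/13659 1040/13659 -9 6 E
3 3/8 15/52 27/52 -9/208 -8 6 S
4 60/149 12/49 3834/7301 -576/7301 -8 5 W
5 6/25 30/97 957/2425 84/2425 -9 5 N
final -9 6 E

n=0: pose=(-8,5,W); sL=60/149, sR=12/49; mL=3834/7301, mR=-576/7301; mL+mR=3258/7301 → advance +1; mR−mL=-90/149 → turn -1·90°
n=1: pose=(-9,5,N); sL=6/25, sR=30/97; mL=957/2425, mR=84/2425; mL+mR=1041/2425 → advance +1; mR−mL=-9/25 → turn -1·90°
n=2: pose=(-9,6,E); sL=20/87, sR=60/157; mL=5750/13659, mR=1040/13659; mL+mR=6790/13659 → advance +1; mR−mL=-10/29 → turn -1·90°
n=3: pose=(-8,6,S); sL=3/8, sR=15/52; mL=27/52, mR=-9/208; mL+mR=99/208 → advance +1; mR−mL=-9/16 → turn -1·90°
n=4: pose=(-8,5,W); sL=60/149, sR=12/49; mL=3834/7301, mR=-576/7301; mL+mR=3258/7301 → advance +1; mR−mL=-90/149 → turn -1·90°
n=5: pose=(-9,5,N); sL=6/25, sR=30/97; mL=957/2425, mR=84/2425; mL+mR=1041/2425 → advance +1; mR−mL=-9/25 → turn -1·90°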